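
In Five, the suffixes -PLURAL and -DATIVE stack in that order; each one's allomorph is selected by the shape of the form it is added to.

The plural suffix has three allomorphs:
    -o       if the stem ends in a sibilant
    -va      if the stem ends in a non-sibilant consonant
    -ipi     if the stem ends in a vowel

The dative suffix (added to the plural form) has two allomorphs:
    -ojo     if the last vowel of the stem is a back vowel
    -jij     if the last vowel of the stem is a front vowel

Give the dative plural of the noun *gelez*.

gelezoojo

*gelez*: final sound = /z/, a sibilant → -o → *gelezo*.
The plural form *gelezo* — last vowel /o/ (a back vowel) → -ojo → *gelezoojo*.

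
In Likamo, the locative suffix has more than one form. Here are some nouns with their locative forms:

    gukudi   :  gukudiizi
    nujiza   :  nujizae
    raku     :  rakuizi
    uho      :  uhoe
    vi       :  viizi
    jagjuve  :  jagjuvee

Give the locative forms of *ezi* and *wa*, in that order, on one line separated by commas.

eziizi, wae

The suffix is conditioned by the last vowel: -izi when the last vowel of the stem is a high vowel (*gukudi*, *raku*, *vi*); -e when the last vowel of the stem is a non-high vowel (*nujiza*, *uho*, *jagjuve*).
*ezi* — last vowel /i/ (a high vowel) → -izi → *eziizi*.
*wa*: last vowel = /a/, a non-high vowel → -e → *wae*.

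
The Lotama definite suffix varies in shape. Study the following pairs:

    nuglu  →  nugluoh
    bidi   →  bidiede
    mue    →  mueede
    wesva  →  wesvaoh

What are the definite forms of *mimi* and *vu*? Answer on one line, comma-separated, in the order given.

mimiede, vuoh

The alternation tracks the last vowel of the stem — -ede when the last vowel of the stem is a front vowel (*bidi*, *mue*); -oh when the last vowel of the stem is a back vowel (*nuglu*, *wesva*).
The last vowel of *mimi* is /i/, which is a front vowel, so the suffix is -ede, giving *mimiede*.
*vu*: last vowel = /u/, a back vowel → -oh → *vuoh*.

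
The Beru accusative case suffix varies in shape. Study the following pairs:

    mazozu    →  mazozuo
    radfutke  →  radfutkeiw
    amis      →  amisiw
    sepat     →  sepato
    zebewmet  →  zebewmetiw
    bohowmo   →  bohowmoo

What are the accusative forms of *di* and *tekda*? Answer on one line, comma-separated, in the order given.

The suffix is conditioned by the last vowel: -iw when the last vowel of the stem is a front vowel (*radfutke*, *amis*, *zebewmet*); -o when the last vowel of the stem is a back vowel (*mazozu*, *sepat*, *bohowmo*).
*di*: last vowel = /i/, a front vowel → -iw → *diiw*.
*tekda*: last vowel = /a/, a back vowel → -o → *tekdao*.

diiw, tekdao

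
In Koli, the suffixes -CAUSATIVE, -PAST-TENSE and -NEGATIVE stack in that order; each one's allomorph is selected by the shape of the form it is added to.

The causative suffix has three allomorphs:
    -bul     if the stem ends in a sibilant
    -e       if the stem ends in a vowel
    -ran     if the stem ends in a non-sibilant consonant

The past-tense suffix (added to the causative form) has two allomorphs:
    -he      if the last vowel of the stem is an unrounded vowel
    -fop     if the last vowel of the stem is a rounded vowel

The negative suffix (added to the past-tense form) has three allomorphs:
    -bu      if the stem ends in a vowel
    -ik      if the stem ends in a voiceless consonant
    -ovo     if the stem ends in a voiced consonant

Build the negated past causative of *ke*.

keehebu

The final sound of *ke* is /e/, which is a vowel, so the causative suffix is -e, giving *kee*.
The causative form *kee* — last vowel /e/ (an unrounded vowel) → -he → *keehe*.
The past-tense form *keehe* — final sound /e/ (a vowel) → -bu → *keehebu*.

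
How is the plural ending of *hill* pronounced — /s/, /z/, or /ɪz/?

The stem *hill* ends in a voiced non-sibilant sound.
The plural suffix surfaces as /ɪz/ after sibilants, /s/ after other voiceless consonants, and /z/ after other voiced sounds.
So the plural -s on *hill* is pronounced /z/.

/z/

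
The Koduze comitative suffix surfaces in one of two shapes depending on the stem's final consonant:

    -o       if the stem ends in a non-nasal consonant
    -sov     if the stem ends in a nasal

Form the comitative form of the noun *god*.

*god*: final consonant = /d/, non-nasal → -o → *godo*.

godo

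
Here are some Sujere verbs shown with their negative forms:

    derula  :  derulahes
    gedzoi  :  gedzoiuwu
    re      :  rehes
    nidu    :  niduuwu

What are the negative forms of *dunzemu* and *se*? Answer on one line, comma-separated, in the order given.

The alternation tracks the last vowel of the stem — -uwu when the last vowel of the stem is a high vowel (*gedzoi*, *nidu*); -hes when the last vowel of the stem is a non-high vowel (*derula*, *re*).
*dunzemu* — last vowel /u/ (a high vowel) → -uwu → *dunzemuuwu*.
The last vowel of *se* is /e/, which is a non-high vowel, so the suffix is -hes, giving *sehes*.

dunzemuuwu, sehes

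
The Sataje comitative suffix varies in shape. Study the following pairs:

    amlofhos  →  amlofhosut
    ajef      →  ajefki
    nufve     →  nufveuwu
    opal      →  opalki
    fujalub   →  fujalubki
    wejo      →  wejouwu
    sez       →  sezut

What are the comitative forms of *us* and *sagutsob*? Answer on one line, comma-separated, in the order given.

usut, sagutsobki

The alternation tracks the final sound of the stem — -ut when the stem ends in a sibilant (*amlofhos*, *sez*); -ki when the stem ends in a non-sibilant consonant (*ajef*, *opal*, *fujalub*); -uwu when the stem ends in a vowel (*nufve*, *wejo*).
Since the final sound of *us* is /s/ (a sibilant), it takes -ut, giving *usut*.
*sagutsob*: final sound = /b/, a non-sibilant consonant → -ki → *sagutsobki*.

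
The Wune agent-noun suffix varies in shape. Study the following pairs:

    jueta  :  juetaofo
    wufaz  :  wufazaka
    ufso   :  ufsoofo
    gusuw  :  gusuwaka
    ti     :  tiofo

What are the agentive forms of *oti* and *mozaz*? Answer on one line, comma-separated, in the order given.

otiofo, mozazaka

The pattern is consonant vs. vowel: -aka when the stem ends in a consonant (*wufaz*, *gusuw*); -ofo when the stem ends in a vowel (*jueta*, *ufso*, *ti*).
Since the final sound of *oti* is /i/ (a vowel), it takes -ofo, giving *otiofo*.
*mozaz* — final sound /z/ (a consonant) → -aka → *mozazaka*.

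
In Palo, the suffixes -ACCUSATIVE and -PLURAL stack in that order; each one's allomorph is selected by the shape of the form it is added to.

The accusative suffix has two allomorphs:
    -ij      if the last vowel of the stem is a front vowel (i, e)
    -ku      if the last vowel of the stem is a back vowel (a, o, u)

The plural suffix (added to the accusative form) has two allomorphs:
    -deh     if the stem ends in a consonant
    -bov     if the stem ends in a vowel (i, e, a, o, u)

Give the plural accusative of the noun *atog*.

atogkubov

The last vowel of *atog* is /o/, which is a back vowel, so the accusative suffix is -ku, giving *atogku*.
The final sound of the accusative form *atogku* is /u/, which is a vowel, so the plural suffix is -bov, giving *atogkubov*.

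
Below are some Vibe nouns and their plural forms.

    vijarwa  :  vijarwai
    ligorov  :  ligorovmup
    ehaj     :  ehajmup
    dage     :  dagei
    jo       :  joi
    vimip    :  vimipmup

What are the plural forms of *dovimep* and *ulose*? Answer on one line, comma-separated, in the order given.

The suffix is conditioned by the final sound: -mup when the stem ends in a consonant (*ligorov*, *ehaj*, *vimip*); -i when the stem ends in a vowel (*vijarwa*, *dage*, *jo*).
*dovimep* — final sound /p/ (a consonant) → -mup → *dovimepmup*.
*ulose*: final sound = /e/, a vowel → -i → *ulosei*.

dovimepmup, ulosei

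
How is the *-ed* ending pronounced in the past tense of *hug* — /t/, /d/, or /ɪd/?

/d/

The stem *hug* ends in a voiced sound other than /d/.
The -ed suffix is realized as /ɪd/ after /t, d/; as /t/ after other voiceless consonants; and as /d/ after other voiced sounds.
So -ed on *hug* is pronounced /d/.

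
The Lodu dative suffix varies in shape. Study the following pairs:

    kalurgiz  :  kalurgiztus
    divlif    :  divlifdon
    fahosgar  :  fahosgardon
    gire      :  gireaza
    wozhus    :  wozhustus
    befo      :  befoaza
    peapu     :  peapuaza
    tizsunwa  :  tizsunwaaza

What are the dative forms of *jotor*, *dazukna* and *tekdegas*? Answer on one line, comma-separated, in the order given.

Looking at the final sound of each stem: -tus when the stem ends in a sibilant (*kalurgiz*, *wozhus*); -don when the stem ends in a non-sibilant consonant (*divlif*, *fahosgar*); -aza when the stem ends in a vowel (*gire*, *befo*, *peapu*, *tizsunwa*).
The final sound of *jotor* is /r/, which is a non-sibilant consonant, so the suffix is -don, giving *jotordon*.
*dazukna* — final sound /a/ (a vowel) → -aza → *dazuknaaza*.
Since the final sound of *tekdegas* is /s/ (a sibilant), it takes -tus, giving *tekdegastus*.

jotordon, dazuknaaza, tekdegastus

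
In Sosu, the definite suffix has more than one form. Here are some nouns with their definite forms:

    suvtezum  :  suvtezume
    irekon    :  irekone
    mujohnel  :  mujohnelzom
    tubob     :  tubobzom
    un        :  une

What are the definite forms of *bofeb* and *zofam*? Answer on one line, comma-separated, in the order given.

The pattern is nasality of the final consonant: -e when the stem ends in a nasal (*suvtezum*, *irekon*, *un*); -zom when the stem ends in a non-nasal consonant (*mujohnel*, *tubob*).
*bofeb*: final consonant = /b/, non-nasal → -zom → *bofebzom*.
*zofam*: final consonant = /m/, a nasal → -e → *zofame*.

bofebzom, zofame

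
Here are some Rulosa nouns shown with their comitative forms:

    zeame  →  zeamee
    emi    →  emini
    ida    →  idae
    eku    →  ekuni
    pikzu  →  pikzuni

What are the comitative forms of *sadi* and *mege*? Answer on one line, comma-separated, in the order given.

The suffix is conditioned by the last vowel: -ni when the last vowel of the stem is a high vowel (*emi*, *eku*, *pikzu*); -e when the last vowel of the stem is a non-high vowel (*zeame*, *ida*).
*sadi* — last vowel /i/ (a high vowel) → -ni → *sadini*.
*mege*: last vowel = /e/, a non-high vowel → -e → *megee*.

sadini, megee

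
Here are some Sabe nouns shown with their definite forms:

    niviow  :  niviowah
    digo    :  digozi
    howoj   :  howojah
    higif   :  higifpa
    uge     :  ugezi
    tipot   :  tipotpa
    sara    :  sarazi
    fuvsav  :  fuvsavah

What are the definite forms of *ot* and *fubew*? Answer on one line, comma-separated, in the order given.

otpa, fubewah

The alternation tracks the final sound of the stem — -pa when the stem ends in a voiceless consonant (*higif*, *tipot*); -ah when the stem ends in a voiced consonant (*niviow*, *howoj*, *fuvsav*); -zi when the stem ends in a vowel (*digo*, *uge*, *sara*).
The final sound of *ot* is /t/, which is a voiceless consonant, so the suffix is -pa, giving *otpa*.
The final sound of *fubew* is /w/, which is a voiced consonant, so the suffix is -ah, giving *fubewah*.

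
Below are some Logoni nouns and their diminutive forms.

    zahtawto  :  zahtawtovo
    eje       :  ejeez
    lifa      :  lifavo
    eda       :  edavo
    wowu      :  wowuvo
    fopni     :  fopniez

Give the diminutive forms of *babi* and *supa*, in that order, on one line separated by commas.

babiez, supavo

Looking at the last vowel of each stem: -ez when the last vowel of the stem is a front vowel (*eje*, *fopni*); -vo when the last vowel of the stem is a back vowel (*zahtawto*, *lifa*, *eda*, *wowu*).
Since the last vowel of *babi* is /i/ (a front vowel), it takes -ez, giving *babiez*.
*supa*: last vowel = /a/, a back vowel → -vo → *supavo*.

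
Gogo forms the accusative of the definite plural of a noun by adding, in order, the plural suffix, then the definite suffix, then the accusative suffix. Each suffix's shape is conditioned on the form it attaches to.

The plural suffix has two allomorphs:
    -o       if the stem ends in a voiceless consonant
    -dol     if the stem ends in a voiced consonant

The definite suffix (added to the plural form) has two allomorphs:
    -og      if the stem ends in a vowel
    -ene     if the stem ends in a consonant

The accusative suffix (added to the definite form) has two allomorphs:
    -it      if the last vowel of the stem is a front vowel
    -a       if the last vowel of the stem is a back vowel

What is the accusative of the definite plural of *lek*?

*lek*: final consonant = /k/, voiceless → -o → *leko*.
Since the final sound of the plural form *leko* is /o/ (a vowel), it takes -og, giving *lekoog*.
The definite form *lekoog* — last vowel /o/ (a back vowel) → -a → *lekooga*.

lekooga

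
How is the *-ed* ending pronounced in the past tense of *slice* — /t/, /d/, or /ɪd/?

/t/

The stem *slice* ends in a voiceless consonant other than /t/.
The -ed suffix is realized as /ɪd/ after /t, d/; as /t/ after other voiceless consonants; and as /d/ after other voiced sounds.
So -ed on *slice* is pronounced /t/.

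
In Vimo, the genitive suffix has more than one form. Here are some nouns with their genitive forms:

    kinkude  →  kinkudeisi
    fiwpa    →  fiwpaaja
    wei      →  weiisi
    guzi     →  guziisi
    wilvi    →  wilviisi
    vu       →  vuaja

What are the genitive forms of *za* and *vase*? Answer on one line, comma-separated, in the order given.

The pattern is front/back vowel harmony: -isi when the last vowel of the stem is a front vowel (*kinkude*, *wei*, *guzi*, *wilvi*); -aja when the last vowel of the stem is a back vowel (*fiwpa*, *vu*).
Since the last vowel of *za* is /a/ (a back vowel), it takes -aja, giving *zaaja*.
The last vowel of *vase* is /e/, which is a front vowel, so the suffix is -isi, giving *vaseisi*.

zaaja, vaseisi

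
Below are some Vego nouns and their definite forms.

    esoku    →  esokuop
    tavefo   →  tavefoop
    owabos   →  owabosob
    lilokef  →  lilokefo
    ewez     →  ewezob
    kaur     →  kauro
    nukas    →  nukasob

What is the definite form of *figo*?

figoop

The alternation tracks the final sound of the stem — -ob when the stem ends in a sibilant (*owabos*, *ewez*, *nukas*); -o when the stem ends in a non-sibilant consonant (*lilokef*, *kaur*); -op when the stem ends in a vowel (*esoku*, *tavefo*).
*figo*: final sound = /o/, a vowel → -op → *figoop*.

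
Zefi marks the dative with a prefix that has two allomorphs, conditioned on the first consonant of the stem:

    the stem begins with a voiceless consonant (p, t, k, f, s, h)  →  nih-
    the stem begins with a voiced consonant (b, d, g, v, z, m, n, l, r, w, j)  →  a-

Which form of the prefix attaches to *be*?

Since the first consonant of *be* is /b/ (voiced), it takes a-.

a-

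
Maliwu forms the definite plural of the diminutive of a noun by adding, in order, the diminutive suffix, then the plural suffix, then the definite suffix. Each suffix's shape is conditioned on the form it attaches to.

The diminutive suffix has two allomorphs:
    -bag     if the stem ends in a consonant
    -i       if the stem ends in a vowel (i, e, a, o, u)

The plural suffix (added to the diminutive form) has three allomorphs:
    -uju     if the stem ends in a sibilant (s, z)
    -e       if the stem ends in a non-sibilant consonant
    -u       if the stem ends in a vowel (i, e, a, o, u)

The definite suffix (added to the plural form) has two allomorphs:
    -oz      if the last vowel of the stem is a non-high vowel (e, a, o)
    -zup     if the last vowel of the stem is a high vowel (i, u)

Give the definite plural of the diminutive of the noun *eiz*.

*eiz* — final sound /z/ (a consonant) → -bag → *eizbag*.
Since the final sound of the diminutive form *eizbag* is /g/ (a non-sibilant consonant), it takes -e, giving *eizbage*.
Since the last vowel of the plural form *eizbage* is /e/ (a non-high vowel), it takes -oz, giving *eizbageoz*.

eizbageoz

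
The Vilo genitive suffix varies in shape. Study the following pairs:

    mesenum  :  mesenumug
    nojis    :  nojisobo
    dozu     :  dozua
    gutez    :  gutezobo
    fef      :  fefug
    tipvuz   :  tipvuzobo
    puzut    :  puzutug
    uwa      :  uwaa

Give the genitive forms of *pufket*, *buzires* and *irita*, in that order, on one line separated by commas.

pufketug, buziresobo, iritaa

The suffix is conditioned by the final sound: -obo when the stem ends in a sibilant (*nojis*, *gutez*, *tipvuz*); -ug when the stem ends in a non-sibilant consonant (*mesenum*, *fef*, *puzut*); -a when the stem ends in a vowel (*dozu*, *uwa*).
Since the final sound of *pufket* is /t/ (a non-sibilant consonant), it takes -ug, giving *pufketug*.
*buzires*: final sound = /s/, a sibilant → -obo → *buziresobo*.
The final sound of *irita* is /a/, which is a vowel, so the suffix is -a, giving *iritaa*.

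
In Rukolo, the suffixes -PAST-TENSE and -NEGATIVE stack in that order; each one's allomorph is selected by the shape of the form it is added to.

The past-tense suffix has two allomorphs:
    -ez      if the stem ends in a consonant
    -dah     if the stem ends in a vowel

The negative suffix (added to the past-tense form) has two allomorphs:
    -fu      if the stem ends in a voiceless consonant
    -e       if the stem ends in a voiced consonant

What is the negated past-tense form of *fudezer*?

fudezereze

The final sound of *fudezer* is /r/, which is a consonant, so the past-tense suffix is -ez, giving *fudezerez*.
The past-tense form *fudezerez*: final consonant = /z/, voiced → -e → *fudezereze*.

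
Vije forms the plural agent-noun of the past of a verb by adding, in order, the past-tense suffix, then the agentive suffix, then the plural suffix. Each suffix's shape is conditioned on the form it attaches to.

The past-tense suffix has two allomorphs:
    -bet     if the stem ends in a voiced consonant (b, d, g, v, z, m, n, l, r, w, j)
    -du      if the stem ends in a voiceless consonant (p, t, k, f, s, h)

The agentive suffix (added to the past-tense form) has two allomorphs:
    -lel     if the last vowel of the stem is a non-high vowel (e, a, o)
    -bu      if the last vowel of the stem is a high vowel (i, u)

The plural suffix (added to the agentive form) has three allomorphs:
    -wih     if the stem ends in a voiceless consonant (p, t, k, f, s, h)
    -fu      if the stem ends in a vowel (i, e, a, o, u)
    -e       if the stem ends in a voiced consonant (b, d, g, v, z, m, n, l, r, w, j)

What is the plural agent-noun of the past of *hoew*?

hoewbetlele

*hoew* — final consonant /w/ (voiced) → -bet → *hoewbet*.
The last vowel of the past-tense form *hoewbet* is /e/, which is a non-high vowel, so the agentive suffix is -lel, giving *hoewbetlel*.
Since the final sound of the agentive form *hoewbetlel* is /l/ (a voiced consonant), it takes -e, giving *hoewbetlele*.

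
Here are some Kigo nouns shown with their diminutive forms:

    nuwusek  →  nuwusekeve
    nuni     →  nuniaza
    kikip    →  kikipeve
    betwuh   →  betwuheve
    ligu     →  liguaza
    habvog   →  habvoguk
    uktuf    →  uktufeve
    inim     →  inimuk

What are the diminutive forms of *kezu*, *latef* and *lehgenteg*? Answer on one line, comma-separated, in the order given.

kezuaza, latefeve, lehgenteguk

The suffix is conditioned by the final sound: -eve when the stem ends in a voiceless consonant (*nuwusek*, *kikip*, *betwuh*, *uktuf*); -uk when the stem ends in a voiced consonant (*habvog*, *inim*); -aza when the stem ends in a vowel (*nuni*, *ligu*).
Since the final sound of *kezu* is /u/ (a vowel), it takes -aza, giving *kezuaza*.
*latef* — final sound /f/ (a voiceless consonant) → -eve → *latefeve*.
Since the final sound of *lehgenteg* is /g/ (a voiced consonant), it takes -uk, giving *lehgenteguk*.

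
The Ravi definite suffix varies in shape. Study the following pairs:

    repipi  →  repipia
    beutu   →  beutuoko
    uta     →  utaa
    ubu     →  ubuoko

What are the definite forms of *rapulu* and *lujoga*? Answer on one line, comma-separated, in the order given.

The suffix is conditioned by the last vowel: -oko when the last vowel of the stem is a rounded vowel (*beutu*, *ubu*); -a when the last vowel of the stem is an unrounded vowel (*repipi*, *uta*).
The last vowel of *rapulu* is /u/, which is a rounded vowel, so the suffix is -oko, giving *rapuluoko*.
The last vowel of *lujoga* is /a/, which is an unrounded vowel, so the suffix is -a, giving *lujogaa*.

rapuluoko, lujogaa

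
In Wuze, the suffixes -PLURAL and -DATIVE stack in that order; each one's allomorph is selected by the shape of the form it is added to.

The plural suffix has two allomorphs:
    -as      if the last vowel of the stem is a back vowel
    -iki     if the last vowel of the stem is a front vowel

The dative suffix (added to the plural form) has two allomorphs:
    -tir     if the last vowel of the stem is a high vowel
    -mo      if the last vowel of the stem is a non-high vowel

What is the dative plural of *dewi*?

dewiikitir

*dewi*: last vowel = /i/, a front vowel → -iki → *dewiiki*.
The last vowel of the plural form *dewiiki* is /i/, which is a high vowel, so the dative suffix is -tir, giving *dewiikitir*.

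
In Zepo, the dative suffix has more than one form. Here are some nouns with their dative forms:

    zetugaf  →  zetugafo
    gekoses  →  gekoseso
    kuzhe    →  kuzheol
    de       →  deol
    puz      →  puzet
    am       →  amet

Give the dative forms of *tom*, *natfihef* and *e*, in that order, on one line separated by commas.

The alternation tracks the final sound of the stem — -o when the stem ends in a voiceless consonant (*zetugaf*, *gekoses*); -et when the stem ends in a voiced consonant (*puz*, *am*); -ol when the stem ends in a vowel (*kuzhe*, *de*).
*tom* — final sound /m/ (a voiced consonant) → -et → *tomet*.
*natfihef* — final sound /f/ (a voiceless consonant) → -o → *natfihefo*.
*e* — final sound /e/ (a vowel) → -ol → *eol*.

tomet, natfihefo, eol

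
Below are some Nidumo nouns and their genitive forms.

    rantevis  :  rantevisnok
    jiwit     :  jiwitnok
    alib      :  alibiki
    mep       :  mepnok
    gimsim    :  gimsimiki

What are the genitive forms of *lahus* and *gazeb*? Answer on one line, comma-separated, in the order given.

lahusnok, gazebiki

The alternation tracks the final consonant of the stem — -nok when the stem ends in a voiceless consonant (*rantevis*, *jiwit*, *mep*); -iki when the stem ends in a voiced consonant (*alib*, *gimsim*).
*lahus*: final consonant = /s/, voiceless → -nok → *lahusnok*.
*gazeb* — final consonant /b/ (voiced) → -iki → *gazebiki*.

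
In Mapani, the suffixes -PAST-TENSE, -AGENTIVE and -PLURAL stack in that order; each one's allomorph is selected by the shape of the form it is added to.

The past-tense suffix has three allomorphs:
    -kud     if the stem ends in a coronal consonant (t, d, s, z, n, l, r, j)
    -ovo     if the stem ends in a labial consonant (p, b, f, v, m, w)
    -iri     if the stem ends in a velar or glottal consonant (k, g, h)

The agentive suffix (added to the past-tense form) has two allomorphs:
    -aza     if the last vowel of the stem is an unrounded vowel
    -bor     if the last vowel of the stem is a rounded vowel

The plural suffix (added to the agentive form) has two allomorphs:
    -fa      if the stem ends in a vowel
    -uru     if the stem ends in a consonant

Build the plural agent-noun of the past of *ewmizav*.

ewmizavovoboruru

The final consonant of *ewmizav* is /v/, which is labial, so the past-tense suffix is -ovo, giving *ewmizavovo*.
Since the last vowel of the past-tense form *ewmizavovo* is /o/ (a rounded vowel), it takes -bor, giving *ewmizavovobor*.
Since the final sound of the agentive form *ewmizavovobor* is /r/ (a consonant), it takes -uru, giving *ewmizavovoboruru*.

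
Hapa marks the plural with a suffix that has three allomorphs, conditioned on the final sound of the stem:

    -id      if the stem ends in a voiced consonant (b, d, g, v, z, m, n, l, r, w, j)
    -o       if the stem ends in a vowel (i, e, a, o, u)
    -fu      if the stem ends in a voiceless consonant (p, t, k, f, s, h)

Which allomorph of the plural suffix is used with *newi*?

Since the final sound of *newi* is /i/ (a vowel), it takes -o.

-o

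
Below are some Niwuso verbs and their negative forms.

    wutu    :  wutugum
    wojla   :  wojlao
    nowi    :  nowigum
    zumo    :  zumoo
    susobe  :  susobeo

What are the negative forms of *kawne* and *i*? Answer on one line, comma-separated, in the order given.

Looking at the last vowel of each stem: -gum when the last vowel of the stem is a high vowel (*wutu*, *nowi*); -o when the last vowel of the stem is a non-high vowel (*wojla*, *zumo*, *susobe*).
*kawne* — last vowel /e/ (a non-high vowel) → -o → *kawneo*.
Since the last vowel of *i* is /i/ (a high vowel), it takes -gum, giving *igum*.

kawneo, igum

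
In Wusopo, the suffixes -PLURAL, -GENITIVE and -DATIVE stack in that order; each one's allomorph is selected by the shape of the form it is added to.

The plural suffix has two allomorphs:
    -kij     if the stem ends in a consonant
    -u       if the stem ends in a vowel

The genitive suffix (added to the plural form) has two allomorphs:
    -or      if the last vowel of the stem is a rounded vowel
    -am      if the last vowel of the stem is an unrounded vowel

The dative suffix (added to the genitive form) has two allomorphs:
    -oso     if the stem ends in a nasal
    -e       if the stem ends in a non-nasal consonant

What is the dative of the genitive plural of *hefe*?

hefeuore

Since the final sound of *hefe* is /e/ (a vowel), it takes -u, giving *hefeu*.
The last vowel of the plural form *hefeu* is /u/, which is a rounded vowel, so the genitive suffix is -or, giving *hefeuor*.
Since the final consonant of the genitive form *hefeuor* is /r/ (non-nasal), it takes -e, giving *hefeuore*.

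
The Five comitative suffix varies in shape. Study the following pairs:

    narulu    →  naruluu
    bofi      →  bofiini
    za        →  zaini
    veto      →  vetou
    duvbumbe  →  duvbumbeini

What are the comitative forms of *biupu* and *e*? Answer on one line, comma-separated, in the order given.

Looking at the last vowel of each stem: -u when the last vowel of the stem is a rounded vowel (*narulu*, *veto*); -ini when the last vowel of the stem is an unrounded vowel (*bofi*, *za*, *duvbumbe*).
*biupu* — last vowel /u/ (a rounded vowel) → -u → *biupuu*.
*e* — last vowel /e/ (an unrounded vowel) → -ini → *eini*.

biupuu, eini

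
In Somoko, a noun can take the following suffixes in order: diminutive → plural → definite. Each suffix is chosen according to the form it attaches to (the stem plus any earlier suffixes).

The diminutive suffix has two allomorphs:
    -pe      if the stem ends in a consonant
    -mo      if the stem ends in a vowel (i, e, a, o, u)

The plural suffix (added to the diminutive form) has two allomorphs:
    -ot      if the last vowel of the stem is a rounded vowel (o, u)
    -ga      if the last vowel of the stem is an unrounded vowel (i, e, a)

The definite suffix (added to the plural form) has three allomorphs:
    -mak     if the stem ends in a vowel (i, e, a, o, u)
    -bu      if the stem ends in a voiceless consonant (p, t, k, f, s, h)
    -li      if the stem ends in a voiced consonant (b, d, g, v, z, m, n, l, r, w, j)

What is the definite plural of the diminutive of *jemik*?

The final sound of *jemik* is /k/, which is a consonant, so the diminutive suffix is -pe, giving *jemikpe*.
Since the last vowel of the diminutive form *jemikpe* is /e/ (an unrounded vowel), it takes -ga, giving *jemikpega*.
The plural form *jemikpega* — final sound /a/ (a vowel) → -mak → *jemikpegamak*.

jemikpegamak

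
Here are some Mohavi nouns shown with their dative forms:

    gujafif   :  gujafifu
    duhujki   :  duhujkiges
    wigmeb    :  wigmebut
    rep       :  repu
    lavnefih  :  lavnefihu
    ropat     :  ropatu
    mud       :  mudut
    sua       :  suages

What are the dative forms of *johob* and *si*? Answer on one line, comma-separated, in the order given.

johobut, siges

Looking at the final sound of each stem: -u when the stem ends in a voiceless consonant (*gujafif*, *rep*, *lavnefih*, *ropat*); -ut when the stem ends in a voiced consonant (*wigmeb*, *mud*); -ges when the stem ends in a vowel (*duhujki*, *sua*).
The final sound of *johob* is /b/, which is a voiced consonant, so the suffix is -ut, giving *johobut*.
Since the final sound of *si* is /i/ (a vowel), it takes -ges, giving *siges*.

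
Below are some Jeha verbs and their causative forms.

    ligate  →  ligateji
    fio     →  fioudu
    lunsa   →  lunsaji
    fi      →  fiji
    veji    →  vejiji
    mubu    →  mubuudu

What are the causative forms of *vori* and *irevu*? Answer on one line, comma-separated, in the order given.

Looking at the last vowel of each stem: -udu when the last vowel of the stem is a rounded vowel (*fio*, *mubu*); -ji when the last vowel of the stem is an unrounded vowel (*ligate*, *lunsa*, *fi*, *veji*).
The last vowel of *vori* is /i/, which is an unrounded vowel, so the suffix is -ji, giving *voriji*.
Since the last vowel of *irevu* is /u/ (a rounded vowel), it takes -udu, giving *irevuudu*.

voriji, irevuudu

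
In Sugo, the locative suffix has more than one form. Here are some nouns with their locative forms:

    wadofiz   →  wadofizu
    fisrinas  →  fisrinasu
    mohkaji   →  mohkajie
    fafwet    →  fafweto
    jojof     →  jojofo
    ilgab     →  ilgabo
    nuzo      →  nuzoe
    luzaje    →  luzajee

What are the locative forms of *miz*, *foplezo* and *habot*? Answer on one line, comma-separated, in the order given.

mizu, foplezoe, haboto

The pattern is sibilance of the final sound: -u when the stem ends in a sibilant (*wadofiz*, *fisrinas*); -o when the stem ends in a non-sibilant consonant (*fafwet*, *jojof*, *ilgab*); -e when the stem ends in a vowel (*mohkaji*, *nuzo*, *luzaje*).
Since the final sound of *miz* is /z/ (a sibilant), it takes -u, giving *mizu*.
*foplezo*: final sound = /o/, a vowel → -e → *foplezoe*.
Since the final sound of *habot* is /t/ (a non-sibilant consonant), it takes -o, giving *haboto*.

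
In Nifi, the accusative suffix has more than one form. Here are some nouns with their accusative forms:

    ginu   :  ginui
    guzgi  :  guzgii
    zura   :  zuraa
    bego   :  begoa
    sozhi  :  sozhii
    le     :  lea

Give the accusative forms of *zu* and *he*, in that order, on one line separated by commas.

The pattern is height harmony: -i when the last vowel of the stem is a high vowel (*ginu*, *guzgi*, *sozhi*); -a when the last vowel of the stem is a non-high vowel (*zura*, *bego*, *le*).
*zu* — last vowel /u/ (a high vowel) → -i → *zui*.
Since the last vowel of *he* is /e/ (a non-high vowel), it takes -a, giving *hea*.

zui, hea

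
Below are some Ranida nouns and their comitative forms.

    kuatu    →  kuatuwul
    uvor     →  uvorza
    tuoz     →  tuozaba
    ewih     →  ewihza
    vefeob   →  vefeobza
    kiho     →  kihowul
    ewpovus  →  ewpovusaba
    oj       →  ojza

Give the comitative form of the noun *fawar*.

The suffix is conditioned by the final sound: -aba when the stem ends in a sibilant (*tuoz*, *ewpovus*); -za when the stem ends in a non-sibilant consonant (*uvor*, *ewih*, *vefeob*, *oj*); -wul when the stem ends in a vowel (*kuatu*, *kiho*).
Since the final sound of *fawar* is /r/ (a non-sibilant consonant), it takes -za, giving *fawarza*.

fawarza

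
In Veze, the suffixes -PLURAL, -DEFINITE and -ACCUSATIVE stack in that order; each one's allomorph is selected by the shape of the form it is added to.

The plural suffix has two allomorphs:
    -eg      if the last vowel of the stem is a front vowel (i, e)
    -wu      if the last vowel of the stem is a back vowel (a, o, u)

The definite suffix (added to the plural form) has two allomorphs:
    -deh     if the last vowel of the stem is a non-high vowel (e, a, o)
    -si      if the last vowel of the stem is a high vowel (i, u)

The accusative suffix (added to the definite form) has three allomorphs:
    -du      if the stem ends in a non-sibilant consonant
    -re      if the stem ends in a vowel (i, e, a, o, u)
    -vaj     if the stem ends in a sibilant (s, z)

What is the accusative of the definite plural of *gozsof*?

gozsofwusire

Since the last vowel of *gozsof* is /o/ (a back vowel), it takes -wu, giving *gozsofwu*.
The plural form *gozsofwu* — last vowel /u/ (a high vowel) → -si → *gozsofwusi*.
The definite form *gozsofwusi*: final sound = /i/, a vowel → -re → *gozsofwusire*.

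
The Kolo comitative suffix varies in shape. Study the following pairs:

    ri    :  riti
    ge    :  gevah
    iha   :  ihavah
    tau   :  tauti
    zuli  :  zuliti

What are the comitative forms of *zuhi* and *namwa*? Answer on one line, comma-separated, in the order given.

zuhiti, namwavah

The alternation tracks the last vowel of the stem — -ti when the last vowel of the stem is a high vowel (*ri*, *tau*, *zuli*); -vah when the last vowel of the stem is a non-high vowel (*ge*, *iha*).
Since the last vowel of *zuhi* is /i/ (a high vowel), it takes -ti, giving *zuhiti*.
The last vowel of *namwa* is /a/, which is a non-high vowel, so the suffix is -vah, giving *namwavah*.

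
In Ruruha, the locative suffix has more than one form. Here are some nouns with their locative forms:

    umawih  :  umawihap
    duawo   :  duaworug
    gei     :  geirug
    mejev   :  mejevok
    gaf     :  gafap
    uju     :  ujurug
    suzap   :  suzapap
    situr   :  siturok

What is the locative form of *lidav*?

lidavok

The suffix is conditioned by the final sound: -ap when the stem ends in a voiceless consonant (*umawih*, *gaf*, *suzap*); -ok when the stem ends in a voiced consonant (*mejev*, *situr*); -rug when the stem ends in a vowel (*duawo*, *gei*, *uju*).
*lidav* — final sound /v/ (a voiced consonant) → -ok → *lidavok*.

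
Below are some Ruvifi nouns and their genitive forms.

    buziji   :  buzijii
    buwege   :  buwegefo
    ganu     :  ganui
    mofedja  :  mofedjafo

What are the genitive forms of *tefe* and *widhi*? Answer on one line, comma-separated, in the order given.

tefefo, widhii

The alternation tracks the last vowel of the stem — -i when the last vowel of the stem is a high vowel (*buziji*, *ganu*); -fo when the last vowel of the stem is a non-high vowel (*buwege*, *mofedja*).
*tefe*: last vowel = /e/, a non-high vowel → -fo → *tefefo*.
The last vowel of *widhi* is /i/, which is a high vowel, so the suffix is -i, giving *widhii*.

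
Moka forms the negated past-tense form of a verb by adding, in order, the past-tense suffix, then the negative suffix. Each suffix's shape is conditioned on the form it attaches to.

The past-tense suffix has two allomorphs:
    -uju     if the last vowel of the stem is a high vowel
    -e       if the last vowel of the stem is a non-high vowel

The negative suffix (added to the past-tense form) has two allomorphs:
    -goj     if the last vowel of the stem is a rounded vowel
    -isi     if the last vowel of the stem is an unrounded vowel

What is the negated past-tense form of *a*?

Since the last vowel of *a* is /a/ (a non-high vowel), it takes -e, giving *ae*.
The past-tense form *ae*: last vowel = /e/, an unrounded vowel → -isi → *aeisi*.

aeisi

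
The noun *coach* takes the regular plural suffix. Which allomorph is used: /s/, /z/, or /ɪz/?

The stem *coach* ends in a sibilant (/s, z, ʃ, ʒ, tʃ, dʒ/).
The plural suffix surfaces as /ɪz/ after sibilants, /s/ after other voiceless consonants, and /z/ after other voiced sounds.
So the plural -s on *coach* is pronounced /ɪz/.

/ɪz/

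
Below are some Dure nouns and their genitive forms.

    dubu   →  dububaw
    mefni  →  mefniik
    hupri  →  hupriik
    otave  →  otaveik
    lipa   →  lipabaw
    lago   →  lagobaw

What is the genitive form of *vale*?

valeik

The pattern is front/back vowel harmony: -ik when the last vowel of the stem is a front vowel (*mefni*, *hupri*, *otave*); -baw when the last vowel of the stem is a back vowel (*dubu*, *lipa*, *lago*).
Since the last vowel of *vale* is /e/ (a front vowel), it takes -ik, giving *valeik*.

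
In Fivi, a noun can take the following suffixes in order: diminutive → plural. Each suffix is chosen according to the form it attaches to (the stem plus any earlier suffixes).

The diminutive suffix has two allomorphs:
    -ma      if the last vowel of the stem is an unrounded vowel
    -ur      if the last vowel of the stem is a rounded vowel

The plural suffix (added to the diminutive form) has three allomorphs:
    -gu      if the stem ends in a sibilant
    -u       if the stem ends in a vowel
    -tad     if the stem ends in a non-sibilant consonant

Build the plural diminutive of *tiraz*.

Since the last vowel of *tiraz* is /a/ (an unrounded vowel), it takes -ma, giving *tirazma*.
The final sound of the diminutive form *tirazma* is /a/, which is a vowel, so the plural suffix is -u, giving *tirazmau*.

tirazmau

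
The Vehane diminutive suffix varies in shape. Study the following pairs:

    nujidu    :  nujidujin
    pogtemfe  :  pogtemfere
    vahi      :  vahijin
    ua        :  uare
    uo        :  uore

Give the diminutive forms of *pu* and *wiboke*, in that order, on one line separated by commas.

Looking at the last vowel of each stem: -jin when the last vowel of the stem is a high vowel (*nujidu*, *vahi*); -re when the last vowel of the stem is a non-high vowel (*pogtemfe*, *ua*, *uo*).
The last vowel of *pu* is /u/, which is a high vowel, so the suffix is -jin, giving *pujin*.
*wiboke*: last vowel = /e/, a non-high vowel → -re → *wibokere*.

pujin, wibokere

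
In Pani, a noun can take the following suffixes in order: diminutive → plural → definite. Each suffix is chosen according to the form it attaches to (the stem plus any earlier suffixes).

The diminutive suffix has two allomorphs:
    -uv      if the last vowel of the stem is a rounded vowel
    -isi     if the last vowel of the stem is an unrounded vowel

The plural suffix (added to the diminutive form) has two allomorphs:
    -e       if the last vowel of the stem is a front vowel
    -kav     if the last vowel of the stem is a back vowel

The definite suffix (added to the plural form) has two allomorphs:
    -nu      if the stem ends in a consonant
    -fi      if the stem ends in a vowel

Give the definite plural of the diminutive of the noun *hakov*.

hakovuvkavnu

*hakov* — last vowel /o/ (a rounded vowel) → -uv → *hakovuv*.
The diminutive form *hakovuv*: last vowel = /u/, a back vowel → -kav → *hakovuvkav*.
The plural form *hakovuvkav* — final sound /v/ (a consonant) → -nu → *hakovuvkavnu*.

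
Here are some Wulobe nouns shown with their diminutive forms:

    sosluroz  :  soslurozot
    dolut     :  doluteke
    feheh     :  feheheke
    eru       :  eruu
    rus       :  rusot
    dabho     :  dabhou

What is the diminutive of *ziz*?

The suffix is conditioned by the final sound: -ot when the stem ends in a sibilant (*sosluroz*, *rus*); -eke when the stem ends in a non-sibilant consonant (*dolut*, *feheh*); -u when the stem ends in a vowel (*eru*, *dabho*).
*ziz* — final sound /z/ (a sibilant) → -ot → *zizot*.

zizot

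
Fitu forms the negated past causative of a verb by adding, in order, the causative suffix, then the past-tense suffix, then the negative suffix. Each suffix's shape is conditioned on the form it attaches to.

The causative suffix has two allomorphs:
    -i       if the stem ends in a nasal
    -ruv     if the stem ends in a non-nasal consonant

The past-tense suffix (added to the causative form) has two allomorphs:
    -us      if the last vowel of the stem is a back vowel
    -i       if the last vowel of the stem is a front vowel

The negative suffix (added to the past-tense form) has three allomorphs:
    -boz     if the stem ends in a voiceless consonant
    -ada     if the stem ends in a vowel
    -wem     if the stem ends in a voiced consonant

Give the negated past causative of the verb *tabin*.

*tabin*: final consonant = /n/, a nasal → -i → *tabini*.
Since the last vowel of the causative form *tabini* is /i/ (a front vowel), it takes -i, giving *tabinii*.
Since the final sound of the past-tense form *tabinii* is /i/ (a vowel), it takes -ada, giving *tabiniiada*.

tabiniiada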